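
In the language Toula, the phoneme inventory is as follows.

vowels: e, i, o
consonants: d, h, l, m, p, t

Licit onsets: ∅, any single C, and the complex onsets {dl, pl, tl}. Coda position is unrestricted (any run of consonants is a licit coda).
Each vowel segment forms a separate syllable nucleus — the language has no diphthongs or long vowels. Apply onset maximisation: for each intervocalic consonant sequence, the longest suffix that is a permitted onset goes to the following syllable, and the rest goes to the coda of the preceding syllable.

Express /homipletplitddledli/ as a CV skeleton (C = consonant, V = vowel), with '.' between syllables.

Vowels present: o, i, e, i, e, i; each is a nucleus, giving 6 syllables.
/o…i/ gap (V1→V2): /m/ → onset of the next syllable (single consonants are always licit onsets).
/i…e/ gap (V2→V3): /pl/ — entire cluster is a permitted onset → onset /pl/, coda ∅.
/e…i/ gap (V3→V4): /tpl/ splits as /t/ + /pl/ (/pl/ is the longest suffix that is a licit onset).
/i…e/ gap (V4→V5): /tddl/ — longest licit onset from the right is /dl/, leaving /td/ as coda.
/e…i/ gap (V5→V6): /dl/ — entire cluster is a permitted onset → onset /dl/, coda ∅.
Result: ho.mi.plet.plitd.dle.dli.
Mapping each syllable to C/V: /ho/ → CV, /mi/ → CV, /plet/ → CCVC, /plitd/ → CCVCC, /dle/ → CCV, /dli/ → CCV.

CV.CV.CCVC.CCVCC.CCV.CCV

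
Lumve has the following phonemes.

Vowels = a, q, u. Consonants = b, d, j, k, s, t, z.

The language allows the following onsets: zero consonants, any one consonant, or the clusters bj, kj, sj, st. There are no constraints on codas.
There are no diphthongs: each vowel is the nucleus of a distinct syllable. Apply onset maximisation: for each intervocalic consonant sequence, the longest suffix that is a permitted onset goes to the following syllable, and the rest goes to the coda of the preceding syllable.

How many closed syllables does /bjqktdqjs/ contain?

2

Nuclei (vowels): q, q → 2 syllables.
V1 /q/ – V2 /q/: /ktd/ — longest licit onset from the right is /d/, leaving /kt/ as coda.
So the parse is bjqkt.dqjs.
Classifying each syllable: /bjqkt/ (closed), /dqjs/ (closed).
Closed syllables: 2.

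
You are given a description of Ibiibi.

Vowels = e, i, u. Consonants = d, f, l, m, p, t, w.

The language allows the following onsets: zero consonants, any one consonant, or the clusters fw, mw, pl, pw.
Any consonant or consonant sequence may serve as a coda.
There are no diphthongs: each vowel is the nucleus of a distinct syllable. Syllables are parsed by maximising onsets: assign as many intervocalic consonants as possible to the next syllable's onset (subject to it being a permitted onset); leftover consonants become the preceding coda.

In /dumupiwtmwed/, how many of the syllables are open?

2

Vowels present: u, u, i, e; each is a nucleus, giving 4 syllables.
/u…u/ gap (V1→V2): /m/ is a single consonant, so it becomes the next onset.
/u…i/ gap (V2→V3): just /p/ — single C goes to the following onset.
/i…e/ gap (V3→V4): /wtmw/ splits as /wt/ + /mw/ (/mw/ is the longest suffix that is a licit onset).
Result: du.mu.piwt.mwed.
Classifying each syllable: /du/ (open), /mu/ (open), /piwt/ (closed), /mwed/ (closed).
Open syllables: 2.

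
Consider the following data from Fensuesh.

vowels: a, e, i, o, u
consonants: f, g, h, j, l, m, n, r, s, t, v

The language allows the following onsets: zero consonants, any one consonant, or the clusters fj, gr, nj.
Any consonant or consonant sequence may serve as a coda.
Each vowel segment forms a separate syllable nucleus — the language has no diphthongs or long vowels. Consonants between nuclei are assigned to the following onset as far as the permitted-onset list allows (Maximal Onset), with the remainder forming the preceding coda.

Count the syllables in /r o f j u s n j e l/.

Nuclei (vowels): o, u, e → 3 syllables.

3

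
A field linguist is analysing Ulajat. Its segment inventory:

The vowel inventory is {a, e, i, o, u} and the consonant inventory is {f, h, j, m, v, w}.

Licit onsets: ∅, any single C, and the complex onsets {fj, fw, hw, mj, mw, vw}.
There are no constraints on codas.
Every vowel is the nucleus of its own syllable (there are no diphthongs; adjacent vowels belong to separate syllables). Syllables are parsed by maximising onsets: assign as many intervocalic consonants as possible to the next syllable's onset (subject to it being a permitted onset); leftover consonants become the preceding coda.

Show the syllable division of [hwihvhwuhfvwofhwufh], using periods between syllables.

hwihv.hwuhf.vwof.hwufh

Nuclei (vowels): i, u, o, u → 4 syllables.
V1 /i/ – V2 /u/: /hvhw/; trying suffixes from longest down, /hw/ is the first permitted one, so coda /hv/ | onset /hw/.
V2 /u/ – V3 /o/: cluster /hfvw/ — the longest permitted-onset suffix is /vw/; onset = /vw/, preceding coda = /hf/.
V3 /o/ – V4 /u/: /fhw/ splits as /f/ + /hw/ (/hw/ is the longest suffix that is a licit onset).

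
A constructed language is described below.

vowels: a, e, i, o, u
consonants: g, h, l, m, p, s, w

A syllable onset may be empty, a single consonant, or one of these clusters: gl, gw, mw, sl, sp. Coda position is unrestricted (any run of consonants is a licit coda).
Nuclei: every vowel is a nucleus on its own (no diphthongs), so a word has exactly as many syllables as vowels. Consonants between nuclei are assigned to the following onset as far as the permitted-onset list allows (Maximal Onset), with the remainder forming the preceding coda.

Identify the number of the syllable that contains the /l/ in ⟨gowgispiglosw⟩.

The vowels are o, i, i, o — 4 nuclei, so 4 syllables.
V1 /o/ – V2 /i/: /wg/; trying suffixes from longest down, /g/ is the first permitted one, so coda /w/ | onset /g/.
V2 /i/ – V3 /i/: /sp/ — entire cluster is a permitted onset → onset /sp/, coda ∅.
V3 /i/ – V4 /o/: /gl/ — entire cluster is a permitted onset → onset /gl/, coda ∅.
Result: gow.gi.spi.glosw.
The /l/ is in the onset of syllable 4 (/glosw/).

4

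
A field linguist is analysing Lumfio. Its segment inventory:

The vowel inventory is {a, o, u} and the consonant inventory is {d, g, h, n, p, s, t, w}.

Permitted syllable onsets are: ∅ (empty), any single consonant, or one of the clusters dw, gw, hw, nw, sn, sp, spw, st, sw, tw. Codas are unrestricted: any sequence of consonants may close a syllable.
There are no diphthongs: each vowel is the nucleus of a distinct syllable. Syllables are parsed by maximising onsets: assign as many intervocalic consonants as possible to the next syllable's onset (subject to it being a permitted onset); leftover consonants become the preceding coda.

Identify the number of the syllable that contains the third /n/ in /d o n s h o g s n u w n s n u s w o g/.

3

The vowels are o, o, u, u, o — 5 nuclei, so 5 syllables.
Between /o/ (V1) and /o/ (V2): /nsh/; trying suffixes from longest down, /h/ is the first permitted one, so coda /ns/ | onset /h/.
Between /o/ (V2) and /u/ (V3): /gsn/; trying suffixes from longest down, /sn/ is the first permitted one, so coda /g/ | onset /sn/.
Between /u/ (V3) and /u/ (V4): /wnsn/; trying suffixes from longest down, /sn/ is the first permitted one, so coda /wn/ | onset /sn/.
Between /u/ (V4) and /o/ (V5): cluster /sw/ — /sw/ is itself a permitted onset, so the whole cluster goes right; preceding coda = ∅.
Putting it together: dons.hog.snuwn.snu.swog.
The third /n/ is in the coda of syllable 3 (/snuwn/).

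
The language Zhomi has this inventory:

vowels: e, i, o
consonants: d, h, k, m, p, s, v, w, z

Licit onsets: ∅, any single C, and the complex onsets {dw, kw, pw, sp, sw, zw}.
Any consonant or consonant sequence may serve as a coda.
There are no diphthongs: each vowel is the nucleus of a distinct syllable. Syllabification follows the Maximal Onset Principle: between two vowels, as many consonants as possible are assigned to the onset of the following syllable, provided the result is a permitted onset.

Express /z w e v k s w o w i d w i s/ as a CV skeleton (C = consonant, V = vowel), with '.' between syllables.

Vowels present: e, o, i, i; each is a nucleus, giving 4 syllables.
/e…o/ gap (V1→V2): /vksw/ — longest licit onset from the right is /sw/, leaving /vk/ as coda.
/o…i/ gap (V2→V3): /w/ is a single consonant, so it becomes the next onset.
/i…i/ gap (V3→V4): cluster /dw/ — /dw/ is itself a permitted onset, so the whole cluster goes right; preceding coda = ∅.
Result: zwevk.swo.wi.dwis.
Mapping each syllable to C/V: /zwevk/ → CCVCC, /swo/ → CCV, /wi/ → CV, /dwis/ → CCVC.

CCVCC.CCV.CV.CCVC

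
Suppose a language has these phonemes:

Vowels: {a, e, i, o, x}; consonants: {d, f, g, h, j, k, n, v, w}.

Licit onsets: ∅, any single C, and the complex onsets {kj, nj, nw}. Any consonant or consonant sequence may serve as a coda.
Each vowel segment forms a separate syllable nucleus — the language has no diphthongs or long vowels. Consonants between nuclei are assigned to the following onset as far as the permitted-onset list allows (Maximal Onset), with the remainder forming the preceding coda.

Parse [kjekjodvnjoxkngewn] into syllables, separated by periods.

kje.kjodv.njo.xkn.gewn

The vowels are e, o, o, x, e — 5 nuclei, so 5 syllables.
Between /e/ (V1) and /o/ (V2): /kj/ is a licit onset in full, so it all attaches to the next syllable.
Between /o/ (V2) and /o/ (V3): /dvnj/ splits as /dv/ + /nj/ (/nj/ is the longest suffix that is a licit onset).
Between /o/ (V3) and /x/ (V4): no consonants, so the boundary falls immediately after /o/.
Between /x/ (V4) and /e/ (V5): cluster /kng/ — the longest permitted-onset suffix is /g/; onset = /g/, preceding coda = /kn/.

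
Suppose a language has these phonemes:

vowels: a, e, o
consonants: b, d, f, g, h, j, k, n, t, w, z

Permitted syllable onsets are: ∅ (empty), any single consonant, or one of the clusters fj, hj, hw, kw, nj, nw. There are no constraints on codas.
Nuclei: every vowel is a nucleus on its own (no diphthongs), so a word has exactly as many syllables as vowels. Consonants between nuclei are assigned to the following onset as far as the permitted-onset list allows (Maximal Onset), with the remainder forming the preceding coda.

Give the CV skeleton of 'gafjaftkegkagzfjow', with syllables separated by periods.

CV.CCVCC.CVC.CVCC.CCVC

Nuclei (vowels): a, a, e, a, o → 5 syllables.
/a…a/ gap (V1→V2): cluster /fj/ — /fj/ is itself a permitted onset, so the whole cluster goes right; preceding coda = ∅.
/a…e/ gap (V2→V3): /ftk/; trying suffixes from longest down, /k/ is the first permitted one, so coda /ft/ | onset /k/.
/e…a/ gap (V3→V4): /gk/ — longest licit onset from the right is /k/, leaving /g/ as coda.
/a…o/ gap (V4→V5): cluster /gzfj/ — the longest permitted-onset suffix is /fj/; onset = /fj/, preceding coda = /gz/.
Result: ga.fjaft.keg.kagz.fjow.
Mapping each syllable to C/V: /ga/ → CV, /fjaft/ → CCVCC, /keg/ → CVC, /kagz/ → CVCC, /fjow/ → CCVC.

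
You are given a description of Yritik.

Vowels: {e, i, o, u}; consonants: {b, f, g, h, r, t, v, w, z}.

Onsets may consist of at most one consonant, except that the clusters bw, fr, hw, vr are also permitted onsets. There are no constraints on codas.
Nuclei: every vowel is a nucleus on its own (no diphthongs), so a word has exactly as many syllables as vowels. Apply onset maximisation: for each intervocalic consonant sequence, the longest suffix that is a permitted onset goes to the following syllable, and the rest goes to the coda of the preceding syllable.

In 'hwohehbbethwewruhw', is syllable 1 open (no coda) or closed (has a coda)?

Nuclei (vowels): o, e, e, e, u → 5 syllables.
σ1/σ2 boundary: /h/ is a single consonant, so it becomes the next onset.
σ2/σ3 boundary: /hbb/ — longest licit onset from the right is /b/, leaving /hb/ as coda.
σ3/σ4 boundary: /thw/ — longest licit onset from the right is /hw/, leaving /t/ as coda.
σ4/σ5 boundary: /wr/; trying suffixes from longest down, /r/ is the first permitted one, so coda /w/ | onset /r/.
Putting it together: hwo.hehb.bet.hwew.ruhw.
Syllable 1 is /hwo/; it ends in its nucleus with no coda, so it is open.

open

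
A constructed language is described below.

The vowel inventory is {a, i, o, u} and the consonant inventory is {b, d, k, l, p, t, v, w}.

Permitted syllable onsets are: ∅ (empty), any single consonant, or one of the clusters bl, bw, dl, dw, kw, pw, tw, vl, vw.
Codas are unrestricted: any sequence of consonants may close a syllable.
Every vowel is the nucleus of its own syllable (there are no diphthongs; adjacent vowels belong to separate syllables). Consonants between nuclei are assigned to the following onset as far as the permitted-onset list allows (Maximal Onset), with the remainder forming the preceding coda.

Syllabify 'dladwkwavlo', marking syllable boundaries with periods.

dladw.kwa.vlo

The vowels are a, a, o — 3 nuclei, so 3 syllables.
Between /a/ (V1) and /a/ (V2): /dwkw/ — longest licit onset from the right is /kw/, leaving /dw/ as coda.
Between /a/ (V2) and /o/ (V3): /vl/ — entire cluster is a permitted onset → onset /vl/, coda ∅.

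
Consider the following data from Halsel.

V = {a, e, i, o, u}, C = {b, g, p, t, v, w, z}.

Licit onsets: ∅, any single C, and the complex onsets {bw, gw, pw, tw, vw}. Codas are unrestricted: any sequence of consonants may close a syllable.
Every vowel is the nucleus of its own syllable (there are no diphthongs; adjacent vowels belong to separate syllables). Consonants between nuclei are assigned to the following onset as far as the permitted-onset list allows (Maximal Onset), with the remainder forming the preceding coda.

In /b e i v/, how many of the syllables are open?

Vowels present: e, i; each is a nucleus, giving 2 syllables.
/e…i/ gap (V1→V2): no consonants, so the boundary falls immediately after /e/.
Result: be.iv.
Classifying each syllable: /be/ (open), /iv/ (closed).
Open syllables: 1.

1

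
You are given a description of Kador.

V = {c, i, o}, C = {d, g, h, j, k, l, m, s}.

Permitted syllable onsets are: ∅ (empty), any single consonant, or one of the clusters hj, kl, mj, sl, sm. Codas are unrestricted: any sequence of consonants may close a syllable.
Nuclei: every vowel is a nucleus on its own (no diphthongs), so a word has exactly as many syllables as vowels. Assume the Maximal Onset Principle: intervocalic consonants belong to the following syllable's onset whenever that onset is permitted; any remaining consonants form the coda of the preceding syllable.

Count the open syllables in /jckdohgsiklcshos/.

The vowels are c, o, i, c, o — 5 nuclei, so 5 syllables.
/c…o/ gap (V1→V2): cluster /kd/ — the longest permitted-onset suffix is /d/; onset = /d/, preceding coda = /k/.
/o…i/ gap (V2→V3): /hgs/ splits as /hg/ + /s/ (/s/ is the longest suffix that is a licit onset).
/i…c/ gap (V3→V4): /kl/ is a licit onset in full, so it all attaches to the next syllable.
/c…o/ gap (V4→V5): /sh/ — longest licit onset from the right is /h/, leaving /s/ as coda.
Putting it together: jck.dohg.si.klcs.hos.
Classifying each syllable: /jck/ (closed), /dohg/ (closed), /si/ (open), /klcs/ (closed), /hos/ (closed).
Open syllables: 1.

1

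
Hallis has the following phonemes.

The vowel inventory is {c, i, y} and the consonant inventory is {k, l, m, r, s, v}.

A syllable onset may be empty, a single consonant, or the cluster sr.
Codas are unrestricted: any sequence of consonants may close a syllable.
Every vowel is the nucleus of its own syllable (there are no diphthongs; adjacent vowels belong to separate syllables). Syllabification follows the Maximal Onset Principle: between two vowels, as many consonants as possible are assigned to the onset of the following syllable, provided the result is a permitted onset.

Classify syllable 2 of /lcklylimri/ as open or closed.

open

The vowels are c, y, i, i — 4 nuclei, so 4 syllables.
/c…y/ gap (V1→V2): cluster /kl/ — the longest permitted-onset suffix is /l/; onset = /l/, preceding coda = /k/.
/y…i/ gap (V2→V3): /l/ is a single consonant, so it becomes the next onset.
/i…i/ gap (V3→V4): /mr/ — longest licit onset from the right is /r/, leaving /m/ as coda.
Syllabification: lck.ly.lim.ri.
Syllable 2 is /ly/; it ends in its nucleus with no coda, so it is open.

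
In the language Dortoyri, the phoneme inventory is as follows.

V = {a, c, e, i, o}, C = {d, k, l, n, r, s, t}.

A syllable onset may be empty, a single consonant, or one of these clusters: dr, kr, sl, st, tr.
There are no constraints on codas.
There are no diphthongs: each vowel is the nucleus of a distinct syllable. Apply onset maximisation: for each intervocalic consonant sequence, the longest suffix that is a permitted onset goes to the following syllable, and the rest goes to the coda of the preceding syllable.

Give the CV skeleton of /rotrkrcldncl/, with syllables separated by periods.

CVCC.CCVCC.CVC

Vowels present: o, c, c; each is a nucleus, giving 3 syllables.
σ1/σ2 boundary: /trkr/; trying suffixes from longest down, /kr/ is the first permitted one, so coda /tr/ | onset /kr/.
σ2/σ3 boundary: cluster /ldn/ — the longest permitted-onset suffix is /n/; onset = /n/, preceding coda = /ld/.
So the parse is rotr.krcld.ncl.
Mapping each syllable to C/V: /rotr/ → CVCC, /krcld/ → CCVCC, /ncl/ → CVC.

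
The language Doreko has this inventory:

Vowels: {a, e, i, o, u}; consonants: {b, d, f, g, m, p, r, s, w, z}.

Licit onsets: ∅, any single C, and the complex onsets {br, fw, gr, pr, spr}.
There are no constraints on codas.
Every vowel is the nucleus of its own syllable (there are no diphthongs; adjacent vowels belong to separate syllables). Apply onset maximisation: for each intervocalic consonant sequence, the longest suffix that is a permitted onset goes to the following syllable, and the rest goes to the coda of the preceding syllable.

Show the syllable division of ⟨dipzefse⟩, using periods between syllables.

The vowels are i, e, e — 3 nuclei, so 3 syllables.
V1 /i/ – V2 /e/: /pz/ — longest licit onset from the right is /z/, leaving /p/ as coda.
V2 /e/ – V3 /e/: /fs/; trying suffixes from longest down, /s/ is the first permitted one, so coda /f/ | onset /s/.

dip.zef.se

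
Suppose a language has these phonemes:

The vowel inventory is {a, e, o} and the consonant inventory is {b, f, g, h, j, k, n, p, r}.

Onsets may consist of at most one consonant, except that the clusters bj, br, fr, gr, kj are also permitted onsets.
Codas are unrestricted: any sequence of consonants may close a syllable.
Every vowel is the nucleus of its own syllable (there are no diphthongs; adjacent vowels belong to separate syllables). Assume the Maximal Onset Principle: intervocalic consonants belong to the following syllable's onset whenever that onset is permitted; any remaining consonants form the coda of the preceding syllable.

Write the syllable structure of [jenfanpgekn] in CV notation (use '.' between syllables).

Vowels present: e, a, e; each is a nucleus, giving 3 syllables.
V1 /e/ – V2 /a/: /nf/; trying suffixes from longest down, /f/ is the first permitted one, so coda /n/ | onset /f/.
V2 /a/ – V3 /e/: /npg/ — longest licit onset from the right is /g/, leaving /np/ as coda.
So the parse is jen.fanp.gekn.
Mapping each syllable to C/V: /jen/ → CVC, /fanp/ → CVCC, /gekn/ → CVCC.

CVC.CVCC.CVCC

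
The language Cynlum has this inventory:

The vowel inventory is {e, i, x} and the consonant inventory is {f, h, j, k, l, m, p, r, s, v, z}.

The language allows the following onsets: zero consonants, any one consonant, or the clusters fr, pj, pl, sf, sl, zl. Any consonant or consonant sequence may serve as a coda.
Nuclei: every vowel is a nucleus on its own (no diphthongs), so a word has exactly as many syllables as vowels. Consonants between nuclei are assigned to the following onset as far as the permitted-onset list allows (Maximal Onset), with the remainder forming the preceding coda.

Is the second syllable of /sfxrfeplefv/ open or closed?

The vowels are x, e, e — 3 nuclei, so 3 syllables.
V1 /x/ – V2 /e/: cluster /rf/ — the longest permitted-onset suffix is /f/; onset = /f/, preceding coda = /r/.
V2 /e/ – V3 /e/: /pl/ — entire cluster is a permitted onset → onset /pl/, coda ∅.
Syllabification: sfxr.fe.plefv.
Syllable 2 is /fe/; it ends in its nucleus with no coda, so it is open.

open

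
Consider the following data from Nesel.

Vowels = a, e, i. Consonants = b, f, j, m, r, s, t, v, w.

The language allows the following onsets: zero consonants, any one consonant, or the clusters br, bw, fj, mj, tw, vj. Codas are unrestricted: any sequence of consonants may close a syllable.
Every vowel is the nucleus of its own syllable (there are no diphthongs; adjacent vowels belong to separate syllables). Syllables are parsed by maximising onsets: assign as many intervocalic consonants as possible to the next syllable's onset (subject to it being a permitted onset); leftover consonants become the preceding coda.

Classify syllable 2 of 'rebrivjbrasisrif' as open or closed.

Vowels present: e, i, a, i, i; each is a nucleus, giving 5 syllables.
Between /e/ (V1) and /i/ (V2): /br/ is a licit onset in full, so it all attaches to the next syllable.
Between /i/ (V2) and /a/ (V3): /vjbr/ — longest licit onset from the right is /br/, leaving /vj/ as coda.
Between /a/ (V3) and /i/ (V4): just /s/ — single C goes to the following onset.
Between /i/ (V4) and /i/ (V5): /sr/ — longest licit onset from the right is /r/, leaving /s/ as coda.
Result: re.brivj.bra.sis.rif.
Syllable 2 is /brivj/ with coda /vj/, so it is closed.

closed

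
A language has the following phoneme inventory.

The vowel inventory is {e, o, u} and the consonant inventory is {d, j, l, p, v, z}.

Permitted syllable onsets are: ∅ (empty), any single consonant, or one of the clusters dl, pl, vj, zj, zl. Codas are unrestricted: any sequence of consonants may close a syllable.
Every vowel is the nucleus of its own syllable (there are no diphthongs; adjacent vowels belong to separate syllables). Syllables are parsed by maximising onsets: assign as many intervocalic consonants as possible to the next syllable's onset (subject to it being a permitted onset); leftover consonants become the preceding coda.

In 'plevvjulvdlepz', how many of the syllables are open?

Vowels present: e, u, e; each is a nucleus, giving 3 syllables.
V1 /e/ – V2 /u/: /vvj/ — longest licit onset from the right is /vj/, leaving /v/ as coda.
V2 /u/ – V3 /e/: /lvdl/; trying suffixes from longest down, /dl/ is the first permitted one, so coda /lv/ | onset /dl/.
So the parse is plev.vjulv.dlepz.
Classifying each syllable: /plev/ (closed), /vjulv/ (closed), /dlepz/ (closed).
Open syllables: 0.

0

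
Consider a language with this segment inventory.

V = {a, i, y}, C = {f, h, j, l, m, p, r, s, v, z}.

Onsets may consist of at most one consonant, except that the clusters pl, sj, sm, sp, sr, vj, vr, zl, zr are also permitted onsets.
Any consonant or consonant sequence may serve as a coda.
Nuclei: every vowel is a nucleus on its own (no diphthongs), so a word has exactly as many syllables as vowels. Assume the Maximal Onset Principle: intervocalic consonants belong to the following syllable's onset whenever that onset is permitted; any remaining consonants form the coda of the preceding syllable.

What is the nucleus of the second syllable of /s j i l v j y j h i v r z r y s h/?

y

The vowels are i, y, i, y — 4 nuclei, so 4 syllables.
The second nucleus (vowel 2 from the left) is /y/.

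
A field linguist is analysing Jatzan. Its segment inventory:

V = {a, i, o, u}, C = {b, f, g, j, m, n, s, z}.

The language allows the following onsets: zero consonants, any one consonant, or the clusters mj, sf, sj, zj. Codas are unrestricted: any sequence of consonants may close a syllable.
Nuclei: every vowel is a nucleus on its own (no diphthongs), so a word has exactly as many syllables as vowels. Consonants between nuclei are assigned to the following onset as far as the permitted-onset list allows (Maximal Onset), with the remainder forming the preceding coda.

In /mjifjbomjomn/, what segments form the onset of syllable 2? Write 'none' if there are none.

b

The vowels are i, o, o — 3 nuclei, so 3 syllables.
Between /i/ (V1) and /o/ (V2): /fjb/; trying suffixes from longest down, /b/ is the first permitted one, so coda /fj/ | onset /b/.
Between /o/ (V2) and /o/ (V3): cluster /mj/ — /mj/ is itself a permitted onset, so the whole cluster goes right; preceding coda = ∅.
Syllabification: mjifj.bo.mjomn.
Syllable 2 is /bo/: onset /b/, nucleus /o/, coda ∅.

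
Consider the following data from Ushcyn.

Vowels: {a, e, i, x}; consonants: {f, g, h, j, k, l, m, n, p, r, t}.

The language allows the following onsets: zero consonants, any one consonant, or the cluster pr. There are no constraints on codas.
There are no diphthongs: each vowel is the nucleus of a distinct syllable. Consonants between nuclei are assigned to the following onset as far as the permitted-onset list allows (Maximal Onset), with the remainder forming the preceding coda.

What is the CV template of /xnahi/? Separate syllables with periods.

V.CV.CV

Vowels present: x, a, i; each is a nucleus, giving 3 syllables.
σ1/σ2 boundary: just /n/ — single C goes to the following onset.
σ2/σ3 boundary: just /h/ — single C goes to the following onset.
So the parse is x.na.hi.
Mapping each syllable to C/V: /x/ → V, /na/ → CV, /hi/ → CV.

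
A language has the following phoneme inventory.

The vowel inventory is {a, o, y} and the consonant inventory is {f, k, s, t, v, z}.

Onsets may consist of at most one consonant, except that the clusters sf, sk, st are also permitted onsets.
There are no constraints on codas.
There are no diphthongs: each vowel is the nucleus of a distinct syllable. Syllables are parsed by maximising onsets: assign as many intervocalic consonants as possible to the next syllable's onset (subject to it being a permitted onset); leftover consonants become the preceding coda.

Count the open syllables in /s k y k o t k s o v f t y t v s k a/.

2

Nuclei (vowels): y, o, o, y, a → 5 syllables.
/y…o/ gap (V1→V2): just /k/ — single C goes to the following onset.
/o…o/ gap (V2→V3): /tks/ — longest licit onset from the right is /s/, leaving /tk/ as coda.
/o…y/ gap (V3→V4): cluster /vft/ — the longest permitted-onset suffix is /t/; onset = /t/, preceding coda = /vf/.
/y…a/ gap (V4→V5): cluster /tvsk/ — the longest permitted-onset suffix is /sk/; onset = /sk/, preceding coda = /tv/.
Syllabification: sky.kotk.sovf.tytv.ska.
Classifying each syllable: /sky/ (open), /kotk/ (closed), /sovf/ (closed), /tytv/ (closed), /ska/ (open).
Open syllables: 2.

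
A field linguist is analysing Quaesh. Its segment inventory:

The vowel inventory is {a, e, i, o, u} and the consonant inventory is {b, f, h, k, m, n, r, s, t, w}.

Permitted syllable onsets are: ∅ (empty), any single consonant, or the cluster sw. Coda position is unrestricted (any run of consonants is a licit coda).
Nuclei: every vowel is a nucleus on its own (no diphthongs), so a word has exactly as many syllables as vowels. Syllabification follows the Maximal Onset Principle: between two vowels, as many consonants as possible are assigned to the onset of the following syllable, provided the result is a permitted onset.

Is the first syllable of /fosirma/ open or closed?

open

Vowels present: o, i, a; each is a nucleus, giving 3 syllables.
Between /o/ (V1) and /i/ (V2): /s/ → onset of the next syllable (single consonants are always licit onsets).
Between /i/ (V2) and /a/ (V3): /rm/; trying suffixes from longest down, /m/ is the first permitted one, so coda /r/ | onset /m/.
Syllabification: fo.sir.ma.
Syllable 1 is /fo/; it ends in its nucleus with no coda, so it is open.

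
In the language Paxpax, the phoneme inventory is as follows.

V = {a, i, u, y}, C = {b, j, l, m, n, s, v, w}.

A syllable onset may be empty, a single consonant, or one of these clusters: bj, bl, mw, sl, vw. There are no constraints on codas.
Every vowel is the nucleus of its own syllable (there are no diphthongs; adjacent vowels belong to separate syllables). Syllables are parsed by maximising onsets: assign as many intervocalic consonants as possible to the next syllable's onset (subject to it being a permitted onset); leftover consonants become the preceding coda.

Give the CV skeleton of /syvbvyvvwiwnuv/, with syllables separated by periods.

CVCC.CVC.CCVC.CVC

Vowels present: y, y, i, u; each is a nucleus, giving 4 syllables.
/y…y/ gap (V1→V2): /vbv/ — longest licit onset from the right is /v/, leaving /vb/ as coda.
/y…i/ gap (V2→V3): /vvw/ — longest licit onset from the right is /vw/, leaving /v/ as coda.
/i…u/ gap (V3→V4): /wn/; trying suffixes from longest down, /n/ is the first permitted one, so coda /w/ | onset /n/.
So the parse is syvb.vyv.vwiw.nuv.
Mapping each syllable to C/V: /syvb/ → CVCC, /vyv/ → CVC, /vwiw/ → CCVC, /nuv/ → CVC.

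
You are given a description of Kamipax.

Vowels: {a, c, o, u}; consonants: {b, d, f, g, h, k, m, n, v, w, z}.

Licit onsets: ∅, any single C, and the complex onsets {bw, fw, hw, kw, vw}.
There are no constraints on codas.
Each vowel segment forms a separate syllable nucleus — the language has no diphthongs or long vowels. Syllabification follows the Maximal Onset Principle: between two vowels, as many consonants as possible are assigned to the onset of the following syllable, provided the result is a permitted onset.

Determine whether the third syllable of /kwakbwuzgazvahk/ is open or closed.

closed

The vowels are a, u, a, a — 4 nuclei, so 4 syllables.
σ1/σ2 boundary: /kbw/; trying suffixes from longest down, /bw/ is the first permitted one, so coda /k/ | onset /bw/.
σ2/σ3 boundary: /zg/ — longest licit onset from the right is /g/, leaving /z/ as coda.
σ3/σ4 boundary: cluster /zv/ — the longest permitted-onset suffix is /v/; onset = /v/, preceding coda = /z/.
Syllabification: kwak.bwuz.gaz.vahk.
Syllable 3 is /gaz/ with coda /z/, so it is closed.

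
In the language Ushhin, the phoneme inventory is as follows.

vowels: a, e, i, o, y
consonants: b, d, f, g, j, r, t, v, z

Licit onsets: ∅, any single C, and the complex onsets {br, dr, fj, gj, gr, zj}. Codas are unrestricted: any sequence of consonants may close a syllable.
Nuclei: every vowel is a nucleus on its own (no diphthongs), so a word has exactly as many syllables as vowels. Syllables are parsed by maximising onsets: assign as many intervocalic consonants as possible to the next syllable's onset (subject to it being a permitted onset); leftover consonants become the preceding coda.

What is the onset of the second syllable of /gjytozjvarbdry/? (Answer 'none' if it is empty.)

t

The vowels are y, o, a, y — 4 nuclei, so 4 syllables.
/y…o/ gap (V1→V2): just /t/ — single C goes to the following onset.
/o…a/ gap (V2→V3): /zjv/; trying suffixes from longest down, /v/ is the first permitted one, so coda /zj/ | onset /v/.
/a…y/ gap (V3→V4): /rbdr/ — longest licit onset from the right is /dr/, leaving /rb/ as coda.
Syllabification: gjy.tozj.varb.dry.
Syllable 2 is /tozj/: onset /t/, nucleus /o/, coda /zj/.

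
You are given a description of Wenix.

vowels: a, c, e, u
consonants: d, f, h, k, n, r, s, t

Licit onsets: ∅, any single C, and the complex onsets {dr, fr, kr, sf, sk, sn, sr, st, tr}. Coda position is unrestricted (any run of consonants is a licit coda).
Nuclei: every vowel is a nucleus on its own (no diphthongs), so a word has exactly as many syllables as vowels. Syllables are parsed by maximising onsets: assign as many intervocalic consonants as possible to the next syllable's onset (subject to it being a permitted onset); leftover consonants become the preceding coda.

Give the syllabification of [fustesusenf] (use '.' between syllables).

fu.ste.su.senf

Nuclei (vowels): u, e, u, e → 4 syllables.
σ1/σ2 boundary: cluster /st/ — /st/ is itself a permitted onset, so the whole cluster goes right; preceding coda = ∅.
σ2/σ3 boundary: just /s/ — single C goes to the following onset.
σ3/σ4 boundary: /s/ is a single consonant, so it becomes the next onset.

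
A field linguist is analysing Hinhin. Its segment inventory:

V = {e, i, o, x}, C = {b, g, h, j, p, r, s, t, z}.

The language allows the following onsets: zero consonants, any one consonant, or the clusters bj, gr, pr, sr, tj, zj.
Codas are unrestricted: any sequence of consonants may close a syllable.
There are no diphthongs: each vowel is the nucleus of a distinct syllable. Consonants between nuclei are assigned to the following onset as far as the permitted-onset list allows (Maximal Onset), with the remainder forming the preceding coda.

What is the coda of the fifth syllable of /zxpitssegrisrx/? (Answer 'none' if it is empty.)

Nuclei (vowels): x, i, e, i, x → 5 syllables.
Between /x/ (V1) and /i/ (V2): just /p/ — single C goes to the following onset.
Between /i/ (V2) and /e/ (V3): /tss/; trying suffixes from longest down, /s/ is the first permitted one, so coda /ts/ | onset /s/.
Between /e/ (V3) and /i/ (V4): /gr/ is a licit onset in full, so it all attaches to the next syllable.
Between /i/ (V4) and /x/ (V5): /sr/ is a licit onset in full, so it all attaches to the next syllable.
So the parse is zx.pits.se.gri.srx.
Syllable 5 is /srx/: onset /sr/, nucleus /x/, coda ∅.

none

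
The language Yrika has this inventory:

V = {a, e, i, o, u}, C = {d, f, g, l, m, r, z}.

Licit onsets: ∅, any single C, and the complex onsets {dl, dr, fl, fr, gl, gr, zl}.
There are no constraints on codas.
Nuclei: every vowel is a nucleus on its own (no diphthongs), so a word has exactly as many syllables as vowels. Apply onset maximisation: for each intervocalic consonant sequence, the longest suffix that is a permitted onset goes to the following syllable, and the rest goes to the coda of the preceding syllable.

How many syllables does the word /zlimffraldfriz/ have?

Nuclei (vowels): i, a, i → 3 syllables.

3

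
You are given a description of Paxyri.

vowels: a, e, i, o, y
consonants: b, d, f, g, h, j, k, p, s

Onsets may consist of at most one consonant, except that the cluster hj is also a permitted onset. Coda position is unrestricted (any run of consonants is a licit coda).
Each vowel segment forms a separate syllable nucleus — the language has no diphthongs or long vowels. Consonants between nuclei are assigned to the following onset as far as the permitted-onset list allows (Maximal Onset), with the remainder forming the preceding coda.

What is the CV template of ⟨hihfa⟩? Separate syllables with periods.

CVC.CV

The vowels are i, a — 2 nuclei, so 2 syllables.
/i…a/ gap (V1→V2): cluster /hf/ — the longest permitted-onset suffix is /f/; onset = /f/, preceding coda = /h/.
Syllabification: hih.fa.
Mapping each syllable to C/V: /hih/ → CVC, /fa/ → CV.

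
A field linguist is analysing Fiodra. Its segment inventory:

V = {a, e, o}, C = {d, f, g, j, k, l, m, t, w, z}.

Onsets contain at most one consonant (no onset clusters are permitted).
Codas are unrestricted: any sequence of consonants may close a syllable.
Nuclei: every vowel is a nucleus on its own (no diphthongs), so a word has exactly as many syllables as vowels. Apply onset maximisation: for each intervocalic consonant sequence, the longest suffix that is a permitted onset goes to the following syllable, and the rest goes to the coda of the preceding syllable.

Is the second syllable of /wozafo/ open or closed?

open

Vowels present: o, a, o; each is a nucleus, giving 3 syllables.
V1 /o/ – V2 /a/: /z/ is a single consonant, so it becomes the next onset.
V2 /a/ – V3 /o/: /f/ is a single consonant, so it becomes the next onset.
Result: wo.za.fo.
Syllable 2 is /za/; it ends in its nucleus with no coda, so it is open.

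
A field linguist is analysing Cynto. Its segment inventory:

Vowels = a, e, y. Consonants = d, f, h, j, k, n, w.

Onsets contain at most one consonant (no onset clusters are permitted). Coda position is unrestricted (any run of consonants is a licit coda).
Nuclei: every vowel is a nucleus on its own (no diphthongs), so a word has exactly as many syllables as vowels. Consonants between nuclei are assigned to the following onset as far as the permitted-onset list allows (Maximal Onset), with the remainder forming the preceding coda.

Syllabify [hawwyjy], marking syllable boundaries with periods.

The vowels are a, y, y — 3 nuclei, so 3 syllables.
/a…y/ gap (V1→V2): /ww/ splits as /w/ + /w/ (/w/ is the longest suffix that is a licit onset).
/y…y/ gap (V2→V3): just /j/ — single C goes to the following onset.

haw.wy.jy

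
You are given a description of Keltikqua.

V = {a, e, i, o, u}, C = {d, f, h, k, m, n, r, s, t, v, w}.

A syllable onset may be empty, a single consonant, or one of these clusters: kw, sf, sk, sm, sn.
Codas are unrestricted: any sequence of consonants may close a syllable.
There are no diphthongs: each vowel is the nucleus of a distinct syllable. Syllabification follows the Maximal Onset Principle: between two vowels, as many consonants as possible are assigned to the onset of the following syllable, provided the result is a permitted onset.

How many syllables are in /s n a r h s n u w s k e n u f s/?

4

The vowels are a, u, e, u — 4 nuclei, so 4 syllables.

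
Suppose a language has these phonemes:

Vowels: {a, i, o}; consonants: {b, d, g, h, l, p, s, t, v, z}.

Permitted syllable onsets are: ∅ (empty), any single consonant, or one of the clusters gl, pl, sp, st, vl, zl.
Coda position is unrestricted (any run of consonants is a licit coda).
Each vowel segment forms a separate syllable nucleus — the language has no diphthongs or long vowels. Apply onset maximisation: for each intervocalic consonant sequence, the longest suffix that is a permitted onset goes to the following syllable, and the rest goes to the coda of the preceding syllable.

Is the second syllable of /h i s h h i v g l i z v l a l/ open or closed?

Vowels present: i, i, i, a; each is a nucleus, giving 4 syllables.
/i…i/ gap (V1→V2): /shh/ — longest licit onset from the right is /h/, leaving /sh/ as coda.
/i…i/ gap (V2→V3): /vgl/ splits as /v/ + /gl/ (/gl/ is the longest suffix that is a licit onset).
/i…a/ gap (V3→V4): /zvl/ splits as /z/ + /vl/ (/vl/ is the longest suffix that is a licit onset).
Syllabification: hish.hiv.gliz.vlal.
Syllable 2 is /hiv/ with coda /v/, so it is closed.

closed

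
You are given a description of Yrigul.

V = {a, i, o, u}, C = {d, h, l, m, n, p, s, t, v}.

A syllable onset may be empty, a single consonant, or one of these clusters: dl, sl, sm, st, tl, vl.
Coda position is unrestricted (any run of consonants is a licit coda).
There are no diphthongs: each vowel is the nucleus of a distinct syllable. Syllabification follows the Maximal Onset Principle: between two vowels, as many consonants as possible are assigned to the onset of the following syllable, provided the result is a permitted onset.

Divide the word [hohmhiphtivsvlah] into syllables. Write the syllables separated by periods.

hohm.hiph.tivs.vlah

The vowels are o, i, i, a — 4 nuclei, so 4 syllables.
/o…i/ gap (V1→V2): cluster /hmh/ — the longest permitted-onset suffix is /h/; onset = /h/, preceding coda = /hm/.
/i…i/ gap (V2→V3): cluster /pht/ — the longest permitted-onset suffix is /t/; onset = /t/, preceding coda = /ph/.
/i…a/ gap (V3→V4): /vsvl/; trying suffixes from longest down, /vl/ is the first permitted one, so coda /vs/ | onset /vl/.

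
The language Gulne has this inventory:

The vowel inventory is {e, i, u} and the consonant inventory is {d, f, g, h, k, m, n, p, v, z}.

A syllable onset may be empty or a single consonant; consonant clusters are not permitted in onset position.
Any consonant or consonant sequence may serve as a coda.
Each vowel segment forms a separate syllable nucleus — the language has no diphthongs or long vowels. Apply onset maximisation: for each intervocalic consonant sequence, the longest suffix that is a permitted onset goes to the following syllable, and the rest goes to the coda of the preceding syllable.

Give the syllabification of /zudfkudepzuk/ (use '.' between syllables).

Vowels present: u, u, e, u; each is a nucleus, giving 4 syllables.
Between /u/ (V1) and /u/ (V2): /dfk/; trying suffixes from longest down, /k/ is the first permitted one, so coda /df/ | onset /k/.
Between /u/ (V2) and /e/ (V3): /d/ is a single consonant, so it becomes the next onset.
Between /e/ (V3) and /u/ (V4): /pz/ splits as /p/ + /z/ (/z/ is the longest suffix that is a licit onset).

zudf.ku.dep.zuk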